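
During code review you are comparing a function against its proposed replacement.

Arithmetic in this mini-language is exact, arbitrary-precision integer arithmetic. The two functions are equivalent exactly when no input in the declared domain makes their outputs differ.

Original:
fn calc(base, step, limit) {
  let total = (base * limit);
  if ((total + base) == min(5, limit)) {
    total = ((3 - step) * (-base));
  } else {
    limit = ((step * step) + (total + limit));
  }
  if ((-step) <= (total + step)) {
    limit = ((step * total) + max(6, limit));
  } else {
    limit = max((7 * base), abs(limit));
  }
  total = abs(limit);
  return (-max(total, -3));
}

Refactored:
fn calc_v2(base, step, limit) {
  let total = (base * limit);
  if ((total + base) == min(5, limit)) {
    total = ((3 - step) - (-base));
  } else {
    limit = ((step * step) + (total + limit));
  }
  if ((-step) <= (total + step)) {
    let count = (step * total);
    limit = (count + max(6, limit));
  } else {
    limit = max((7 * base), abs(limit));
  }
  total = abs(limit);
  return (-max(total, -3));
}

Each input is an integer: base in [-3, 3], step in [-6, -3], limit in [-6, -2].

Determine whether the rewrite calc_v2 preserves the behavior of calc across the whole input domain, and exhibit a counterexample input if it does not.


At base=2, step=-5, limit=-2: calc gives -14, calc_v2 gives -44.
verdict: not equivalent; witness: base=2, step=-5, limit=-2


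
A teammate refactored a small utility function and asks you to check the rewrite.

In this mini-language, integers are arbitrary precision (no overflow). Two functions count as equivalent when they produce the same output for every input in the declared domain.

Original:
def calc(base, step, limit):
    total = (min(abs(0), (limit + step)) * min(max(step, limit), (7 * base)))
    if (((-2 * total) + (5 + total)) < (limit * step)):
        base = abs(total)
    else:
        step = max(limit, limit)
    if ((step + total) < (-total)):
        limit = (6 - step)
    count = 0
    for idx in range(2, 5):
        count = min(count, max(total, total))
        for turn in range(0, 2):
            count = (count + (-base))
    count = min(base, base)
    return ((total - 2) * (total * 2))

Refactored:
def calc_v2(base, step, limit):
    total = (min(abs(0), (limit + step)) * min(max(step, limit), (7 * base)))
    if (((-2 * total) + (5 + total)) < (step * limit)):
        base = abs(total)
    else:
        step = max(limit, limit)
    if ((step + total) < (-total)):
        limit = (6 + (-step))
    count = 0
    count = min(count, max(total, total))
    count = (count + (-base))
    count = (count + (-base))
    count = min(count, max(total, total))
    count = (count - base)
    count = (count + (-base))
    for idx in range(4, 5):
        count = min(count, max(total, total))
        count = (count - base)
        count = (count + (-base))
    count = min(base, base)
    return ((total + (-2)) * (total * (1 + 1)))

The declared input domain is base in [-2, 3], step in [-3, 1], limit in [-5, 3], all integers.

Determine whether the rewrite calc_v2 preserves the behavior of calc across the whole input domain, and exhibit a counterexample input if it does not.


The two are interchangeable: local variable names differ, and arithmetic usage differs, and statement counts differ, and loop structure differs, and constant usage differs, and min/max/abs usage differs, and every declared input agrees.
One worked example (base=1, step=1, limit=-4) — calc: total=-3, then (((-2 * total) + (5 + total)) < (limit * step)) is false, then step=-4, then ((step + total) < (-total)) is true, then limit=10, then count=0, then (idx=2), then count=-3, then (turn=0), then count=-4, then (turn=1), then count=-5, then (idx=3), then count=-5, then (turn=0), then count=-6, then (turn=1), then count=-7, then (idx=4), then count=-7, then (turn=0), then count=-8, then (turn=1), then count=-9, then count=1, then returns 30; calc_v2: total=-3, then (((-2 * total) + (5 + total)) < (step * limit)) is false, then step=-4, then ((step + total) < (-total)) is true, then limit=10, then count=0, then count=-3, then count=-4, then count=-5, then count=-5, then count=-6, then count=-7, then (idx=4), then count=-7, then count=-8, then count=-9, then count=1, then returns 30; agreement on 30.
An exhaustive pass over the 270 declared inputs shows identical outputs.
verdict: equivalent


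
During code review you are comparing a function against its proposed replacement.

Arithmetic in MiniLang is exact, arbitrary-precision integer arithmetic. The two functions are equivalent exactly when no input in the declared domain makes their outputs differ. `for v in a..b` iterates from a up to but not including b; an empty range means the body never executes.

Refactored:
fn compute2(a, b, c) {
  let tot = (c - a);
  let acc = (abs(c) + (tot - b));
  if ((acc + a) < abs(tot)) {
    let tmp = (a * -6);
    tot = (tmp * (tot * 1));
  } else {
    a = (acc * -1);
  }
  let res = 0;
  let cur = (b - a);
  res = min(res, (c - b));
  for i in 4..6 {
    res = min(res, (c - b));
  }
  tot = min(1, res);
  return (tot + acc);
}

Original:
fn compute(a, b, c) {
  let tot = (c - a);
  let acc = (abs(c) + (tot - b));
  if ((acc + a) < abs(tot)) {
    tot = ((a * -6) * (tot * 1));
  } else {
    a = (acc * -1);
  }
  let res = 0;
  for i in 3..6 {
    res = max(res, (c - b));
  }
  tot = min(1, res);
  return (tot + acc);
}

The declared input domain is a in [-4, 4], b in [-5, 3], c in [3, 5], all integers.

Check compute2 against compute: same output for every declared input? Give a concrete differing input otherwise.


Take a=-4, b=-5, c=3.
compute: tot becomes 7; next acc becomes 15; next ((acc + a) < abs(tot)) evaluates to false; next a becomes -15; next res becomes 0; next at i=3:; next res becomes 8; next at i=4:; next res becomes 8; next at i=5:; next res becomes 8; next tot becomes 1; next final value 16
compute2: tot becomes 7; next acc becomes 15; next ((acc + a) < abs(tot)) evaluates to false; next a becomes -15; next res becomes 0; next cur becomes 10; next res becomes 0; next at i=4:; next res becomes 0; next at i=5:; next res becomes 0; next tot becomes 0; next final value 15
16 and 15 differ, so these are not the same function on this domain.
verdict: not equivalent; witness: a=-4, b=-5, c=3


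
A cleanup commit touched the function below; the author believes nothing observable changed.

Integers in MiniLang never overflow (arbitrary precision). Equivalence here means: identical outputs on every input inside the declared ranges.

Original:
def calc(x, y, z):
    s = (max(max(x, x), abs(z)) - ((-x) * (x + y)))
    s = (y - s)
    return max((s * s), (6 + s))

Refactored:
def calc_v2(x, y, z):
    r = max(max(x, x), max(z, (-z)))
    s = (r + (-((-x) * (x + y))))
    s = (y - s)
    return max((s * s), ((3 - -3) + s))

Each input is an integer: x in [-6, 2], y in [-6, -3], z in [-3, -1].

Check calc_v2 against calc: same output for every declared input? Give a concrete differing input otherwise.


Equivalent — the differences include arithmetic usage differs, statement counts differ, min/max/abs usage differs, local variable names differ, constant usage differs, yet no declared input distinguishes the two.
As a probe, take x=-1, y=-3, z=-3: calc runs s=7, then s=-10, then returns 100; calc_v2 runs r=3, then s=7, then s=-10, then returns 100; both end at 100.
Across all 108 domain points the two functions coincide.
verdict: equivalent


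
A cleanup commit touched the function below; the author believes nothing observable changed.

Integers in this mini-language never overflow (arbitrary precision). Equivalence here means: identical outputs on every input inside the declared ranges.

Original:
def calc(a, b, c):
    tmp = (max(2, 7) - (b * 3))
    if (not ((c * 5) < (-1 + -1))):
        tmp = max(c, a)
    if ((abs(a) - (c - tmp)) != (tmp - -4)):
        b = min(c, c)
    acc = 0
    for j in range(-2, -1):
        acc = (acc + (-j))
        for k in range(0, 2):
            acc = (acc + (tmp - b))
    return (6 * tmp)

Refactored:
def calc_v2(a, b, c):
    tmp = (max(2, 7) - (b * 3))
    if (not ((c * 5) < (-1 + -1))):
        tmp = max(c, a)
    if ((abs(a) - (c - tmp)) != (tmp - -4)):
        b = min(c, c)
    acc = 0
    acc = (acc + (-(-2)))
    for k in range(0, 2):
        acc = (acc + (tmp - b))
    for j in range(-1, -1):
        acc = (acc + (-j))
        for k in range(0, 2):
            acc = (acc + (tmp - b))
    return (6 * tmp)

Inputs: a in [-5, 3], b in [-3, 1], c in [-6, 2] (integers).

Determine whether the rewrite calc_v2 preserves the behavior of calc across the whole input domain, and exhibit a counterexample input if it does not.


Behavior is preserved: although constant usage differs, and arithmetic usage differs, and statement counts differ, and loop structure differs, the outputs never diverge.
Spot check at a=-5, b=1, c=2 — calc: tmp := 4 | (not ((c * 5) < (-1 + -1))): true | tmp := 2 | ((abs(a) - (c - tmp)) != (tmp - -4)): true | b := 2 | acc := 0 | iter j=-2: | acc := 2 | iter k=0: | acc := 2 | iter k=1: | acc := 2 | result 12. calc_v2: tmp := 4 | (not ((c * 5) < (-1 + -1))): true | tmp := 2 | ((abs(a) - (c - tmp)) != (tmp - -4)): true | b := 2 | acc := 0 | acc := 2 | iter k=0: | acc := 2 | iter k=1: | acc := 2 | loop over j: empty range | result 12. Both give 12.
Sweeping the whole domain (405 inputs) finds no disagreement.
verdict: equivalent


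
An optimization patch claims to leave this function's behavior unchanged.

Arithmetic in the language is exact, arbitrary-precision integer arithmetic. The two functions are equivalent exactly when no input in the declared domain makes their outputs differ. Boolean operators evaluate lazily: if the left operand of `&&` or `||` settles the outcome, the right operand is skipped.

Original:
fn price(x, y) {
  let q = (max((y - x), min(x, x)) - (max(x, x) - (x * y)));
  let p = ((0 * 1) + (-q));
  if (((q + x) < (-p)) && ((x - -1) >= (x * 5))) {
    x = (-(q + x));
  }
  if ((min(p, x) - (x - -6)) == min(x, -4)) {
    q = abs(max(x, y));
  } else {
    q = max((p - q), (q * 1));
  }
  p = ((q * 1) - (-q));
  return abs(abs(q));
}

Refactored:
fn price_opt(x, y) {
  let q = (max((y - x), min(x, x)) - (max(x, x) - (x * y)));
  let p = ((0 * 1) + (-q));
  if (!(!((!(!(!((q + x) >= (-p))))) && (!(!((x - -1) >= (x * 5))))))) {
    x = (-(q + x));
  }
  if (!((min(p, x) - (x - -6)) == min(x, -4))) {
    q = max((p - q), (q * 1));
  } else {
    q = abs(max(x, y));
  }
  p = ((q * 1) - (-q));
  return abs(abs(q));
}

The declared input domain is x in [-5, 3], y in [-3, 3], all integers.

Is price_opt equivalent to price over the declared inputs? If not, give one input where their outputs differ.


Behavior is preserved: although boolean connective usage differs; also comparison usage differs, the outputs never diverge.
Spot check at x=-2, y=2 — price: q=2, then p=-2, then (((q + x) < (-p)) && ((x - -1) >= (x * 5))) is true, then x=0, then ((min(p, x) - (x - -6)) == min(x, -4)) is false, then q=2, then p=4, then returns 2. price_opt: q=2, then p=-2, then (!(!((!(!(!((q + x) >= (-p))))) && (!(!((x - -1) >= (x * 5))))))) is true, then x=0, then (!((min(p, x) - (x - -6)) == min(x, -4))) is true, then q=2, then p=4, then returns 2. Both give 2.
Checked all 63 inputs in the declared domain: the outputs agree on every one.
verdict: equivalent


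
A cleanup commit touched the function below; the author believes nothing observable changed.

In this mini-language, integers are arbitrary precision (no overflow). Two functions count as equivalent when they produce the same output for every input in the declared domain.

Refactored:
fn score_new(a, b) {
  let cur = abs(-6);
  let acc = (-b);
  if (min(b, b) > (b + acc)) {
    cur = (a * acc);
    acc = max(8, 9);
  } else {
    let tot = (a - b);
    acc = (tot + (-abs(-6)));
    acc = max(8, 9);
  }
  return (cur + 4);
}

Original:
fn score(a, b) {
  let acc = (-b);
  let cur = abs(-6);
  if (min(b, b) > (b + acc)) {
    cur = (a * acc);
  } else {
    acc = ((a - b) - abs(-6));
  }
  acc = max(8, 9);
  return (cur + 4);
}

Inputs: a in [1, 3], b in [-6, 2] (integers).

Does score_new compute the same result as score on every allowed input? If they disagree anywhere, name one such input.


Reading the diff, among the changes: statement counts differ, plus min/max/abs usage differs, plus local variable names differ, plus constant usage differs, plus arithmetic usage differs.
One worked example (a=3, b=-5) — score: acc := 5 | cur := 6 | (min(b, b) > (b + acc)): false | acc := 2 | acc := 9 | result 10; score_new: cur := 6 | acc := 5 | (min(b, b) > (b + acc)): false | tot := 8 | acc := 2 | acc := 9 | result 10; agreement on 10.
Sweeping the whole domain (27 inputs) finds no disagreement.
verdict: equivalent


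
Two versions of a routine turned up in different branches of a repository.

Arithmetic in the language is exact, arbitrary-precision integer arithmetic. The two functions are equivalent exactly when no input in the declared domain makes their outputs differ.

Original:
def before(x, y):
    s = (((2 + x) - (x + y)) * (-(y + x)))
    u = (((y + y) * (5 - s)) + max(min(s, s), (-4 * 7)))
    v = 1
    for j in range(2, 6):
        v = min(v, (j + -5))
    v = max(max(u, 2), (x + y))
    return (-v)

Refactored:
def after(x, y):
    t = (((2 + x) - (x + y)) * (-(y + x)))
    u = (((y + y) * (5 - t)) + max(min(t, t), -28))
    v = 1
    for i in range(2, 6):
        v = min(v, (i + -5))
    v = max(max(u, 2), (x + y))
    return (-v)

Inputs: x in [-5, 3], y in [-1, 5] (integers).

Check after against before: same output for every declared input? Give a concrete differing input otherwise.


Changes here: constant usage differs, arithmetic usage differs, local variable names differ; the full 63-point sweep finds no disagreement.
verdict: equivalent


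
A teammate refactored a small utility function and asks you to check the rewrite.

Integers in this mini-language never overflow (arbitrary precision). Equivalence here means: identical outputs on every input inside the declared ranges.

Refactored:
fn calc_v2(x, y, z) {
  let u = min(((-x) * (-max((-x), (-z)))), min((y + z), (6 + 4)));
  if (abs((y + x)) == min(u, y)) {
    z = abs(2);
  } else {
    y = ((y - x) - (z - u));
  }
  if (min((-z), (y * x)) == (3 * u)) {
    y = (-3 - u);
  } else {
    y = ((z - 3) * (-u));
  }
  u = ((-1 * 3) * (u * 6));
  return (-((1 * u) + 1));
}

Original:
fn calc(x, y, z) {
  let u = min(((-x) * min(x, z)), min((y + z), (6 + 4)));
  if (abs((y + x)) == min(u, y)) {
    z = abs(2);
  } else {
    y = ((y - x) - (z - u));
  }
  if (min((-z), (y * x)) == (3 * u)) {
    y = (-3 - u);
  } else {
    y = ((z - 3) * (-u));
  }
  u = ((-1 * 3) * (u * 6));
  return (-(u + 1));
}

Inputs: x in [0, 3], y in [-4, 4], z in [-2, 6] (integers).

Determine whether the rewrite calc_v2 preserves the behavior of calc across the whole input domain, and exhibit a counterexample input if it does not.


The two versions differ — the changes include constant usage differs, and arithmetic usage differs, and min/max/abs usage differs.
One worked example (x=3, y=-1, z=2) — calc: u := -6 | (abs((y + x)) == min(u, y)): false | y := -12 | (min((-z), (y * x)) == (3 * u)): false | y := -6 | u := 108 | result -109; calc_v2: u := -6 | (abs((y + x)) == min(u, y)): false | y := -12 | (min((-z), (y * x)) == (3 * u)): false | y := -6 | u := 108 | result -109; agreement on -109.
Every one of the 324 inputs gives matching results.
verdict: equivalent


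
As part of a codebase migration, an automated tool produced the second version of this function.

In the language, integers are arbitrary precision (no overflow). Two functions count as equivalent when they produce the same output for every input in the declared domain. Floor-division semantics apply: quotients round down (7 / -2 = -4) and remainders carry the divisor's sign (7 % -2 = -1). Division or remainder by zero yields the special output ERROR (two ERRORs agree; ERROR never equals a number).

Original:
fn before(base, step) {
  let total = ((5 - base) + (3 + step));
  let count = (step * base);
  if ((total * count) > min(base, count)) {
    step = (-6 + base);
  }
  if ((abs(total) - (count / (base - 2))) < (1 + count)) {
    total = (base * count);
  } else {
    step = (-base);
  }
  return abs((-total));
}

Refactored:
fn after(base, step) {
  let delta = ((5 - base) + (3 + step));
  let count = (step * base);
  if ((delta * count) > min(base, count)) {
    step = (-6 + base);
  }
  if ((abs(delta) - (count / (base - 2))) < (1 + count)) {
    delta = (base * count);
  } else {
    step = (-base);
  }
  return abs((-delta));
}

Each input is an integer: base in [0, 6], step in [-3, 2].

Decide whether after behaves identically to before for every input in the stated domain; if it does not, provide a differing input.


Behavior is preserved: although local variable names differ, the outputs never diverge.
Spot check at base=0, step=-1 — before: total = 7; count = 0; ((total * count) > min(base, count)) -> false; ((abs(total) - (count / (base - 2))) < (1 + count)) -> false; step = 0; return 7. after: delta = 7; count = 0; ((delta * count) > min(base, count)) -> false; ((abs(delta) - (count / (base - 2))) < (1 + count)) -> false; step = 0; return 7. Both give 7.
An exhaustive pass over the 42 declared inputs shows identical outputs.
verdict: equivalent


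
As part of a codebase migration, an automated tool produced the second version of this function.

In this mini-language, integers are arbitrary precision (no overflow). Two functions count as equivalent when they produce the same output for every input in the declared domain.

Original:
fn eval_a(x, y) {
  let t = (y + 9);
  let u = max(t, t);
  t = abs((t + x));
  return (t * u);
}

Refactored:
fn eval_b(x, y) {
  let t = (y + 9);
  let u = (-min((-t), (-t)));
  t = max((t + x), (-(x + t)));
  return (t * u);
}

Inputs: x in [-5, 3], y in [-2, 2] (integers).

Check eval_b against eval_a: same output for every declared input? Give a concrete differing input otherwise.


Side by side, the visible changes include: arithmetic usage differs; and min/max/abs usage differs.
Tracing x=-5, y=2: eval_a: t=11, then u=11, then t=6, then returns 66 | eval_b: t=11, then u=11, then t=6, then returns 66 — matching result 66.
Checked all 45 inputs in the declared domain: the outputs agree on every one.
verdict: equivalent


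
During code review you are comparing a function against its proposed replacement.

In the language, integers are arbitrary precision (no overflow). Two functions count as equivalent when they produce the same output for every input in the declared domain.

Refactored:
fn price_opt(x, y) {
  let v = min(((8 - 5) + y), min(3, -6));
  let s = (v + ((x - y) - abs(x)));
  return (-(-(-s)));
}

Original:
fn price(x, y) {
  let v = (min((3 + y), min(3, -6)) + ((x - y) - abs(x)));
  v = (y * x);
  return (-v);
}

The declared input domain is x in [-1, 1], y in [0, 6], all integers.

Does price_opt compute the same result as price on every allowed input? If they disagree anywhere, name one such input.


Run the pair on x=-1, y=0.
price: v becomes -8; next v becomes 0; next final value 0
price_opt: v becomes -6; next s becomes -8; next final value 8
0 against 8: the behavior changed.
verdict: not equivalent; witness: x=-1, y=0


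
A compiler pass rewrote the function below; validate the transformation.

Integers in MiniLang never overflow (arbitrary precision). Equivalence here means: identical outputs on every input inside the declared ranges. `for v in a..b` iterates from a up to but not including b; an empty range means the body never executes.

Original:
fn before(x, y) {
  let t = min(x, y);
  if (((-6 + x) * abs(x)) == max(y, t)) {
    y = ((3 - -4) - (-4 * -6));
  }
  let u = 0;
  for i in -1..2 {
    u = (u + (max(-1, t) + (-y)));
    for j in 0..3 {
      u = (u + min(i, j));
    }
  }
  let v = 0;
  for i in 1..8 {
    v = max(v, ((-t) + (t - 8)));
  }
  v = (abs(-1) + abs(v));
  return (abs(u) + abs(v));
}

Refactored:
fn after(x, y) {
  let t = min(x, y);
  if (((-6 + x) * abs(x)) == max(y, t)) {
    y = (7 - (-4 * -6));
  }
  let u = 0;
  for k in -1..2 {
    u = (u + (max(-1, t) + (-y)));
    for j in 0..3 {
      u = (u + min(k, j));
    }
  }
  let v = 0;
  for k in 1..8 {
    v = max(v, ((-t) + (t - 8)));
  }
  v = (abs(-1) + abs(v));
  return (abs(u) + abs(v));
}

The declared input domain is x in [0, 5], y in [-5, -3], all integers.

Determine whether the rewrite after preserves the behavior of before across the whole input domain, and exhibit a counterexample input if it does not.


Side by side, the visible changes include: arithmetic usage differs, and local variable names differ, and constant usage differs.
As a probe, take x=1, y=-5: before runs t = -5; (((-6 + x) * abs(x)) == max(y, t)) -> true; y = -17; u = 0; [i=-1]; u = 16; [j=0]; u = 15; [j=1]; u = 14; [j=2]; u = 13; [i=0]; u = 29; [j=0]; u = 29; [j=1]; u = 29; [j=2]; u = 29; [i=1]; u = 45; [j=0]; u = 45; [j=1]; u = 46; [j=2]; u = 47; v = 0; [i=1]; v = 0; [i=2]; v = 0; [i=3]; v = 0; [i=4]; v = 0; [i=5]; v = 0; [i=6]; v = 0; [i=7]; v = 0; v = 1; return 48; after runs t = -5; (((-6 + x) * abs(x)) == max(y, t)) -> true; y = -17; u = 0; [k=-1]; u = 16; [j=0]; u = 15; [j=1]; u = 14; [j=2]; u = 13; [k=0]; u = 29; [j=0]; u = 29; [j=1]; u = 29; [j=2]; u = 29; [k=1]; u = 45; [j=0]; u = 45; [j=1]; u = 46; [j=2]; u = 47; v = 0; [k=1]; v = 0; [k=2]; v = 0; [k=3]; v = 0; [k=4]; v = 0; [k=5]; v = 0; [k=6]; v = 0; [k=7]; v = 0; v = 1; return 48; both end at 48.
Sweeping the whole domain (18 inputs) finds no disagreement.
verdict: equivalent


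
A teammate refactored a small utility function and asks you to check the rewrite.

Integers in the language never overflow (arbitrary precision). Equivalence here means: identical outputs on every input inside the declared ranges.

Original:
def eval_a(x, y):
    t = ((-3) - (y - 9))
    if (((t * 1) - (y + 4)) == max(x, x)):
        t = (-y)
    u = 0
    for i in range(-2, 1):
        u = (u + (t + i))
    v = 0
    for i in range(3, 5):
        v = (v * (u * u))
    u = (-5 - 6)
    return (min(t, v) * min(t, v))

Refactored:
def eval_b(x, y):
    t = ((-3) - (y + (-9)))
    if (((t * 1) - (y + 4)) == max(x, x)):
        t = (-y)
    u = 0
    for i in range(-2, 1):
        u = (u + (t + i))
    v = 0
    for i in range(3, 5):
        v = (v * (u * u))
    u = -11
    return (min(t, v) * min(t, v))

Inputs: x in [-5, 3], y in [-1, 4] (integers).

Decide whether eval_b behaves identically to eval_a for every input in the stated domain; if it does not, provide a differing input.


The two versions differ — the changes include arithmetic usage differs, and constant usage differs.
One worked example (x=3, y=2) — eval_a: t := 4 | (((t * 1) - (y + 4)) == max(x, x)): false | u := 0 | iter i=-2: | u := 2 | iter i=-1: | u := 5 | iter i=0: | u := 9 | v := 0 | iter i=3: | v := 0 | iter i=4: | v := 0 | u := -11 | result 0; eval_b: t := 4 | (((t * 1) - (y + 4)) == max(x, x)): false | u := 0 | iter i=-2: | u := 2 | iter i=-1: | u := 5 | iter i=0: | u := 9 | v := 0 | iter i=3: | v := 0 | iter i=4: | v := 0 | u := -11 | result 0; agreement on 0.
An exhaustive pass over the 54 declared inputs shows identical outputs.
verdict: equivalent


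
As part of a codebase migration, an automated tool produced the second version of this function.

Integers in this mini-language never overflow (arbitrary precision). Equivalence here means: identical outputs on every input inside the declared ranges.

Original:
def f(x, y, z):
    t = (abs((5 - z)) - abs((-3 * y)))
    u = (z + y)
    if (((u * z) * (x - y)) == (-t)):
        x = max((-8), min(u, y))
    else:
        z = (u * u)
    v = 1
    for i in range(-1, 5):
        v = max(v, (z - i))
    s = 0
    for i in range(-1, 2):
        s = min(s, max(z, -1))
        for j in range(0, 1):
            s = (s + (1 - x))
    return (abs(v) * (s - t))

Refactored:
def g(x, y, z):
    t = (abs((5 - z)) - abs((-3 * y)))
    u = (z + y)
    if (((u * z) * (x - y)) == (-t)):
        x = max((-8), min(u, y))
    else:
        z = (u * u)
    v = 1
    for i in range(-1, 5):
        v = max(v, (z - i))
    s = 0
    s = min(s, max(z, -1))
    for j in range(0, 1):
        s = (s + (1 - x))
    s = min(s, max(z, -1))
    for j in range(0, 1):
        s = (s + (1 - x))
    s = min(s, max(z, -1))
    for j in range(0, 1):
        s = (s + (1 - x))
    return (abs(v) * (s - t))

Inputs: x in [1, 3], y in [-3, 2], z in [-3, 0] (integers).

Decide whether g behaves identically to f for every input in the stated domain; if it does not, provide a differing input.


Reading the diff, among the changes: statement counts differ; arithmetic usage differs; loop structure differs; min/max/abs usage differs; constant usage differs.
One worked example (x=1, y=-2, z=-2) — f: t := 1 | u := -4 | (((u * z) * (x - y)) == (-t)): false | z := 16 | v := 1 | iter i=-1: | v := 17 | iter i=0: | v := 17 | iter i=1: | v := 17 | iter i=2: | v := 17 | iter i=3: | v := 17 | iter i=4: | v := 17 | s := 0 | iter i=-1: | s := 0 | iter j=0: | s := 0 | iter i=0: | s := 0 | iter j=0: | s := 0 | iter i=1: | s := 0 | iter j=0: | s := 0 | result -17; g: t := 1 | u := -4 | (((u * z) * (x - y)) == (-t)): false | z := 16 | v := 1 | iter i=-1: | v := 17 | iter i=0: | v := 17 | iter i=1: | v := 17 | iter i=2: | v := 17 | iter i=3: | v := 17 | iter i=4: | v := 17 | s := 0 | s := 0 | iter j=0: | s := 0 | s := 0 | iter j=0: | s := 0 | s := 0 | iter j=0: | s := 0 | result -17; agreement on -17.
Sweeping the whole domain (72 inputs) finds no disagreement.
verdict: equivalent


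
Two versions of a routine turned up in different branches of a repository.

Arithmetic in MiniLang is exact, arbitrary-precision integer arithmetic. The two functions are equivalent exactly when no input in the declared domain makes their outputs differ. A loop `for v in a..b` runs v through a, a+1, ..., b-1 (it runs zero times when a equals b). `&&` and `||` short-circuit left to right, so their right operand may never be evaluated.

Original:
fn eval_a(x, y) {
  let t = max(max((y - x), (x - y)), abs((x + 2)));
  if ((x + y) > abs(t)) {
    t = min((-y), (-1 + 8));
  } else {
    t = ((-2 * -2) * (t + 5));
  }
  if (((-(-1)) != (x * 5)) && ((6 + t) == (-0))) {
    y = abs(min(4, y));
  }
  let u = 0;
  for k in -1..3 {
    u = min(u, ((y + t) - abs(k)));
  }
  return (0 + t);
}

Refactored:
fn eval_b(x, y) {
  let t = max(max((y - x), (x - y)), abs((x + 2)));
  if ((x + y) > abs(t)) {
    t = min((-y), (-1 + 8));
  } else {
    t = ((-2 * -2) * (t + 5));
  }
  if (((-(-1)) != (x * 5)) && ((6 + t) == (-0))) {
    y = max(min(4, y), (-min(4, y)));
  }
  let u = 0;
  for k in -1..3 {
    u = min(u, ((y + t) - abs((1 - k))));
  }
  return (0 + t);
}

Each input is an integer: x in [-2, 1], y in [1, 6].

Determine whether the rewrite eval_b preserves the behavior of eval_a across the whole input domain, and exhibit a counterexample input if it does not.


Side by side, the visible changes include: arithmetic usage differs; and min/max/abs usage differs; and constant usage differs.
Spot check at x=0, y=1 — eval_a: t = 2; ((x + y) > abs(t)) -> false; t = 28; (((-(-1)) != (x * 5)) && ((6 + t) == (-0))) -> false; u = 0; [k=-1]; u = 0; [k=0]; u = 0; [k=1]; u = 0; [k=2]; u = 0; return 28. eval_b: t = 2; ((x + y) > abs(t)) -> false; t = 28; (((-(-1)) != (x * 5)) && ((6 + t) == (-0))) -> false; u = 0; [k=-1]; u = 0; [k=0]; u = 0; [k=1]; u = 0; [k=2]; u = 0; return 28. Both give 28.
Sweeping the whole domain (24 inputs) finds no disagreement.
verdict: equivalent


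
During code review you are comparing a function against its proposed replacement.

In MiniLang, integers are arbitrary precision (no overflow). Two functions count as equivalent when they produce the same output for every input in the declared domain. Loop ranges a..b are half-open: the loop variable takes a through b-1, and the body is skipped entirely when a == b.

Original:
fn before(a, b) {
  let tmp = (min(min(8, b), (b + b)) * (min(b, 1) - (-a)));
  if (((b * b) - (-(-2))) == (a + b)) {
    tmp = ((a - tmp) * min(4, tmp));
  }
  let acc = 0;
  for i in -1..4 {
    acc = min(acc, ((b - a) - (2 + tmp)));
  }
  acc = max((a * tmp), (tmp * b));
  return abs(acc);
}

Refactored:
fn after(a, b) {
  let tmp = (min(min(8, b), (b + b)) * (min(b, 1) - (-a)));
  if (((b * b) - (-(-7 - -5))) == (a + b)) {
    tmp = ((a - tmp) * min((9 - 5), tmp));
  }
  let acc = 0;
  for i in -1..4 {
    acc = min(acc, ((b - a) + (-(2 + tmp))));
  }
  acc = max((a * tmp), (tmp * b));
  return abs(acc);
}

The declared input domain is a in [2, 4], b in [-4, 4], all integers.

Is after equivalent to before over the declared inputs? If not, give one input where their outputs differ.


Behavior is preserved: although arithmetic usage differs; constant usage differs, the outputs never diverge.
Tracing a=4, b=-3: before: tmp=-6, then (((b * b) - (-(-2))) == (a + b)) is false, then acc=0, then (i=-1), then acc=-3, then (i=0), then acc=-3, then (i=1), then acc=-3, then (i=2), then acc=-3, then (i=3), then acc=-3, then acc=18, then returns 18 | after: tmp=-6, then (((b * b) - (-(-7 - -5))) == (a + b)) is false, then acc=0, then (i=-1), then acc=-3, then (i=0), then acc=-3, then (i=1), then acc=-3, then (i=2), then acc=-3, then (i=3), then acc=-3, then acc=18, then returns 18 — matching result 18.
Every one of the 27 inputs gives matching results.
verdict: equivalent


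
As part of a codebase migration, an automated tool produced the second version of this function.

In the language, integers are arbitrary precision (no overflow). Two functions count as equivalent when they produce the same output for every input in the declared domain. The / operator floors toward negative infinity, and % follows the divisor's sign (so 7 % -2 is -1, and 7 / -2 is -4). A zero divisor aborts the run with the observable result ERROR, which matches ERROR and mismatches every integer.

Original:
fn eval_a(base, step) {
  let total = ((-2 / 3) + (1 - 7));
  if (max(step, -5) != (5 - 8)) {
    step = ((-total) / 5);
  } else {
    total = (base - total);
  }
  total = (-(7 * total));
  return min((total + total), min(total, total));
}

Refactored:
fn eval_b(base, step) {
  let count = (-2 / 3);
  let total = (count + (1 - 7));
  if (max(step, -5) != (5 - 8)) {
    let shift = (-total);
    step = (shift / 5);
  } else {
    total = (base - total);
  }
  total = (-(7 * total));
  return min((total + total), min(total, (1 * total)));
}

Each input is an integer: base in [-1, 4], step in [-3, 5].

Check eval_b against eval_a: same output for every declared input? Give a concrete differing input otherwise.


Although arithmetic usage differs, local variable names differ, statement counts differ, constant usage differs, 54/54 inputs agree.
verdict: equivalent


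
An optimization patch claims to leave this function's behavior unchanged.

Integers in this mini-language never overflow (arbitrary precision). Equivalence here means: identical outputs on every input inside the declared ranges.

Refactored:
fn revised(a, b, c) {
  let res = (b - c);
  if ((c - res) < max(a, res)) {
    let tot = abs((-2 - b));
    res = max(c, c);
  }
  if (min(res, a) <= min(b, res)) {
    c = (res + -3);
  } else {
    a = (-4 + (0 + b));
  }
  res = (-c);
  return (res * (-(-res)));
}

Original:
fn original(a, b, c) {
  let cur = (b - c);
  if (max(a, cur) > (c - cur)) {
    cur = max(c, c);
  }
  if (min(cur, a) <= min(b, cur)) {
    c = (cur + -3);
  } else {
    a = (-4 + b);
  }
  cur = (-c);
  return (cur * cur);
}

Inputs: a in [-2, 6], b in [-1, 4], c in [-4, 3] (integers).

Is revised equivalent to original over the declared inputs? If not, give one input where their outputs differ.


Comparing the listings, the differences include: statement counts differ, local variable names differ, comparison usage differs, min/max/abs usage differs, constant usage differs, arithmetic usage differs.
Tracing a=-1, b=4, c=-2: original: cur = 6; (max(a, cur) > (c - cur)) -> true; cur = -2; (min(cur, a) <= min(b, cur)) -> true; c = -5; cur = 5; return 25 | revised: res = 6; ((c - res) < max(a, res)) -> true; tot = 6; res = -2; (min(res, a) <= min(b, res)) -> true; c = -5; res = 5; return 25 — matching result 25.
An exhaustive pass over the 432 declared inputs shows identical outputs.
verdict: equivalent


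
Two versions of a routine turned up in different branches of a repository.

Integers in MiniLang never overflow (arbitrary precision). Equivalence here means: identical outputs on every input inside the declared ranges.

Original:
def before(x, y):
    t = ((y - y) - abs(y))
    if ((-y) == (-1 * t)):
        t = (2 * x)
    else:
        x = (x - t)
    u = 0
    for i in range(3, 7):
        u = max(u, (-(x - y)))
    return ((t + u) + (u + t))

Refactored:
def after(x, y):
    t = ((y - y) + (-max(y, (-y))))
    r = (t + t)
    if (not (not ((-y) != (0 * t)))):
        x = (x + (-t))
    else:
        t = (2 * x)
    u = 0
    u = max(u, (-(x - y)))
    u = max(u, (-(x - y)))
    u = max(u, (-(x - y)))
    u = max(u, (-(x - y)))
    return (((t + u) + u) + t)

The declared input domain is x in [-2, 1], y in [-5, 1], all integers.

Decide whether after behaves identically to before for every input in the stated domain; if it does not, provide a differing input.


Evaluate both at x=-2, y=-5.
before: t := -5 | ((-y) == (-1 * t)): true | t := -4 | u := 0 | iter i=3: | u := 0 | iter i=4: | u := 0 | iter i=5: | u := 0 | iter i=6: | u := 0 | result -8
after: t := -5 | r := -10 | (not (not ((-y) != (0 * t)))): true | x := 3 | u := 0 | u := 0 | u := 0 | u := 0 | u := 0 | result -10
-8 and -10 differ, so these are not the same function on this domain.
verdict: not equivalent; witness: x=-2, y=-5


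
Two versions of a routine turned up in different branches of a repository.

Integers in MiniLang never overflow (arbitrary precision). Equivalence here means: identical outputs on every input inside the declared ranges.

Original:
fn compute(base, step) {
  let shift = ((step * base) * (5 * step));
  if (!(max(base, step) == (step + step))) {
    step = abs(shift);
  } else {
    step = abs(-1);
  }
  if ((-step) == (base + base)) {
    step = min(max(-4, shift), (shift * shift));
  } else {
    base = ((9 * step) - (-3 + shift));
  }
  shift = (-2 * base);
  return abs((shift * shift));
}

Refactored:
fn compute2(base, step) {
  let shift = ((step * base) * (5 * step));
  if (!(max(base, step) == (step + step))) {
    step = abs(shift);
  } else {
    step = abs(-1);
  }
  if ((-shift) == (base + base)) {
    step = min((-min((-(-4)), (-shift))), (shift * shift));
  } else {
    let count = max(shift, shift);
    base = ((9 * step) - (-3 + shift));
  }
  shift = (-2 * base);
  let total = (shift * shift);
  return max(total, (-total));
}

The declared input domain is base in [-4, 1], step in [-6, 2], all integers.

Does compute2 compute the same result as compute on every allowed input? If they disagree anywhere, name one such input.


Try base=0, step=0.
compute: shift becomes 0; next (!(max(base, step) == (step + step))) evaluates to false; next step becomes 1; next ((-step) == (base + base)) evaluates to false; next base becomes 12; next shift becomes -24; next final value 576
compute2: shift becomes 0; next (!(max(base, step) == (step + step))) evaluates to false; next step becomes 1; next ((-shift) == (base + base)) evaluates to true; next step becomes 0; next shift becomes 0; next total becomes 0; next final value 0
576 against 0: the behavior changed.
verdict: not equivalent; witness: base=0, step=0


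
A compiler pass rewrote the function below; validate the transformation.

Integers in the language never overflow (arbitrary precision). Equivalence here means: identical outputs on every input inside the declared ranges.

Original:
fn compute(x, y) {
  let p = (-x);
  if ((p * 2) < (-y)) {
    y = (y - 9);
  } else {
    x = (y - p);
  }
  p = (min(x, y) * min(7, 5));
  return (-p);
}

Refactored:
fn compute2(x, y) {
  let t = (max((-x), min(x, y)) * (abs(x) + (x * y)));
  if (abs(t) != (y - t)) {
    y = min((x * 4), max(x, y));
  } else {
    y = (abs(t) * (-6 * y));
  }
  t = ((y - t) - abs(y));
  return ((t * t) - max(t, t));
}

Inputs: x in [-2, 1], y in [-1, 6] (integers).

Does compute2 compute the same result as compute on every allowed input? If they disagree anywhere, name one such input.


Consider the input x=-2, y=-1.
compute: p := 2 | ((p * 2) < (-y)): false | x := -3 | p := -15 | result 15
compute2: t := 8 | (abs(t) != (y - t)): true | y := -8 | t := -24 | result 600
15 and 600 differ, so these are not the same function on this domain.
verdict: not equivalent; witness: x=-2, y=-1


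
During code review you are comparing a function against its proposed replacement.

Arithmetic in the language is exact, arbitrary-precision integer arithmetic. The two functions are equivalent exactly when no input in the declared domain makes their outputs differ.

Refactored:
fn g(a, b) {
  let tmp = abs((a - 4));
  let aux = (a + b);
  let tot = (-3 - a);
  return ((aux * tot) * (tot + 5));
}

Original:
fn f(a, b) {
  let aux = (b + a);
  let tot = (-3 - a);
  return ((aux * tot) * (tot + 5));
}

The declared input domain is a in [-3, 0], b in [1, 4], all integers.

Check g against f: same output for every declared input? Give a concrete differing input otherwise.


The suspicious-looking change has no observable effect anywhere in the declared ranges.
Spot check at a=-2, b=1 — f: aux=-1, then tot=-1, then returns 4. g: tmp=6, then aux=-1, then tot=-1, then returns 4. Both give 4.
Sweeping the whole domain (16 inputs) finds no disagreement.
verdict: equivalent


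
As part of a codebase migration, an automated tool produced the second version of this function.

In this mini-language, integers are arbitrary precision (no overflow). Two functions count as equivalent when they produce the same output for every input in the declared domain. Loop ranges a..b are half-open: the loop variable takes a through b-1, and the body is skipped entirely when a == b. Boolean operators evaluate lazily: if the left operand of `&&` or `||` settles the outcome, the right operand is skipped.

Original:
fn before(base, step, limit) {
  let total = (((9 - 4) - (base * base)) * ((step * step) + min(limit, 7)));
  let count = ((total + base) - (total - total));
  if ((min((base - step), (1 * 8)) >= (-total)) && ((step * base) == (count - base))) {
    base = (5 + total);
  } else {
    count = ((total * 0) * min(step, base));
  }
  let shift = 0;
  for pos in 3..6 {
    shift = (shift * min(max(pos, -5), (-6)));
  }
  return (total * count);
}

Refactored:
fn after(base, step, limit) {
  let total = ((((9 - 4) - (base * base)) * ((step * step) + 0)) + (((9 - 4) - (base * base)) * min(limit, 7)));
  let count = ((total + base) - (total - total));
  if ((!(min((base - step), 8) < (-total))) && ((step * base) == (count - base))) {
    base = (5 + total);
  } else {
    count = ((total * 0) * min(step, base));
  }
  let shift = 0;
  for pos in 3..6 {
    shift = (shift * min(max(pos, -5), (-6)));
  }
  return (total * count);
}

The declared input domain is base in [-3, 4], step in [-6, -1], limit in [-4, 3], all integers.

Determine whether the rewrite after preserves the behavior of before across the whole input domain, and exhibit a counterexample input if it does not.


Although arithmetic usage differs; and constant usage differs; and comparison usage differs; and boolean connective usage differs, 384/384 inputs agree.
verdict: equivalent


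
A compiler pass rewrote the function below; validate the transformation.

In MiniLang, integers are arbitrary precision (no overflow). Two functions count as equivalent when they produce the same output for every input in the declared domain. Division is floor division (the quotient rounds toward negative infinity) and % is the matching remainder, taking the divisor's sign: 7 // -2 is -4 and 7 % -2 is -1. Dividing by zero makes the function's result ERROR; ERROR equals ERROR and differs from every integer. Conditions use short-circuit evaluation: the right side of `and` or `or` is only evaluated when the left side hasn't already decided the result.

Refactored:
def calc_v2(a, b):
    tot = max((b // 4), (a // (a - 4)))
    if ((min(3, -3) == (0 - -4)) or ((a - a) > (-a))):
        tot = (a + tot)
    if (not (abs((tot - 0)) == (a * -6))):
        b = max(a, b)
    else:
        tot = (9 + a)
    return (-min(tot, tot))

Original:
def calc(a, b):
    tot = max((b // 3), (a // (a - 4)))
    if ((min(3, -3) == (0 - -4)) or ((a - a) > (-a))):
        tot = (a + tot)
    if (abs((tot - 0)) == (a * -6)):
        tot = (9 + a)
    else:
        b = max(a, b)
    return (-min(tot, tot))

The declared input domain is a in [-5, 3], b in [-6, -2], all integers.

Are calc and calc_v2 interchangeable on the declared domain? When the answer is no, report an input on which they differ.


On input a=3, b=-4, calc returns -1 while calc_v2 returns -2.
verdict: not equivalent; witness: a=3, b=-4
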